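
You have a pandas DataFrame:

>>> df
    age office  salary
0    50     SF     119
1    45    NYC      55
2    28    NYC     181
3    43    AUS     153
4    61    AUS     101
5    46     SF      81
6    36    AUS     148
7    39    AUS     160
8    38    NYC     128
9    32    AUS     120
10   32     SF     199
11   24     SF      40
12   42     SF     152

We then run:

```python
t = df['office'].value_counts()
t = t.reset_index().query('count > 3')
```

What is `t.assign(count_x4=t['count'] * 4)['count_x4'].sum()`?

40

value_counts of office:
office
SF     5
AUS    5
NYC    3
Name: count, dtype: int64
reset_index():
  office  count
0     SF      5
1    AUS      5
2    NYC      3
filter rows where count > 3:
  office  count
0     SF      5
1    AUS      5
add column count_x4 = t['count'] * 4:
  office  count  count_x4
0     SF      5        20
1    AUS      5        20
The sum of column 'count_x4' is 40.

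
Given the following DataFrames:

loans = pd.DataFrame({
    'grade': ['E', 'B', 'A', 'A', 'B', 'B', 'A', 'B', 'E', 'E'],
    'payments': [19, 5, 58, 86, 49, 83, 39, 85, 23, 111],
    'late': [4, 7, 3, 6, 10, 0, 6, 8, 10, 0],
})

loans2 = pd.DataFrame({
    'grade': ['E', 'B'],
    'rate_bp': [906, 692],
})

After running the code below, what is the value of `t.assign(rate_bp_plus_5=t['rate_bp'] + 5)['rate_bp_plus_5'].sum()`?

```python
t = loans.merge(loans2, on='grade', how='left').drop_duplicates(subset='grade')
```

1608.0

merge on 'grade' (how='left') → 10 rows:
  grade  payments  late  rate_bp
0     E        19     4    906.0
1     B         5     7    692.0
2     A        58     3      NaN
3     A        86     6      NaN
4     B        49    10    692.0
5     B        83     0    692.0
6     A        39     6      NaN
7     B        85     8    692.0
8     E        23    10    906.0
9     E       111     0    906.0
drop duplicate grade (keep=first):
  grade  payments  late  rate_bp
0     E        19     4    906.0
1     B         5     7    692.0
2     A        58     3      NaN
add column rate_bp_plus_5 = t['rate_bp'] + 5:
  grade  payments  late  rate_bp  rate_bp_plus_5
0     E        19     4    906.0           911.0
1     B         5     7    692.0           697.0
2     A        58     3      NaN             NaN
So sum() = 1608.0.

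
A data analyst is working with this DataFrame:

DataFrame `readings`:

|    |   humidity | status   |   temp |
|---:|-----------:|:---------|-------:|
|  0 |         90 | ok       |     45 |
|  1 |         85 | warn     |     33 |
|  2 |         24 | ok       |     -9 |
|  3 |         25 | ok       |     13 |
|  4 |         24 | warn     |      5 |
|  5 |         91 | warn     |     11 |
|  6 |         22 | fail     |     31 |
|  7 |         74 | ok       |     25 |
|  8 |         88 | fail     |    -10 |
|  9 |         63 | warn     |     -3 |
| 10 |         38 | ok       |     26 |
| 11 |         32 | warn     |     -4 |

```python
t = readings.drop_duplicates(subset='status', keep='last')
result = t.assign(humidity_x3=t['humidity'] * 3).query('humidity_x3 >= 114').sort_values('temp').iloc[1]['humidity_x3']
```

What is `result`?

114

drop duplicate status (keep=last):
    humidity status  temp
8         88   fail   -10
10        38     ok    26
11        32   warn    -4
add column humidity_x3 = t['humidity'] * 3:
    humidity status  temp  humidity_x3
8         88   fail   -10          264
10        38     ok    26          114
11        32   warn    -4           96
filter rows where humidity_x3 >= 114:
    humidity status  temp  humidity_x3
8         88   fail   -10          264
10        38     ok    26          114
sort by temp:
    humidity status  temp  humidity_x3
8         88   fail   -10          264
10        38     ok    26          114
Finally, value at position 1, column 'humidity_x3' = 114.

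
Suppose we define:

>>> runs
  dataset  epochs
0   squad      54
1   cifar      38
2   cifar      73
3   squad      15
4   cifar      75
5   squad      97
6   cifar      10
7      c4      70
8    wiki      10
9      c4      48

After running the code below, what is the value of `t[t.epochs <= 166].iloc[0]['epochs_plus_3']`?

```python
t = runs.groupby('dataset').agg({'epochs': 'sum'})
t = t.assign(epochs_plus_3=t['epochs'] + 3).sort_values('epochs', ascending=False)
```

group by dataset, sum of epochs:
         epochs
dataset        
c4          118
cifar       196
squad       166
wiki         10
add column epochs_plus_3 = t['epochs'] + 3:
         epochs  epochs_plus_3
dataset                       
c4          118            121
cifar       196            199
squad       166            169
wiki         10             13
sort by epochs descending:
         epochs  epochs_plus_3
dataset                       
cifar       196            199
squad       166            169
c4          118            121
wiki         10             13
filter rows where epochs <= 166:
         epochs  epochs_plus_3
dataset                       
squad       166            169
c4          118            121
wiki         10             13

169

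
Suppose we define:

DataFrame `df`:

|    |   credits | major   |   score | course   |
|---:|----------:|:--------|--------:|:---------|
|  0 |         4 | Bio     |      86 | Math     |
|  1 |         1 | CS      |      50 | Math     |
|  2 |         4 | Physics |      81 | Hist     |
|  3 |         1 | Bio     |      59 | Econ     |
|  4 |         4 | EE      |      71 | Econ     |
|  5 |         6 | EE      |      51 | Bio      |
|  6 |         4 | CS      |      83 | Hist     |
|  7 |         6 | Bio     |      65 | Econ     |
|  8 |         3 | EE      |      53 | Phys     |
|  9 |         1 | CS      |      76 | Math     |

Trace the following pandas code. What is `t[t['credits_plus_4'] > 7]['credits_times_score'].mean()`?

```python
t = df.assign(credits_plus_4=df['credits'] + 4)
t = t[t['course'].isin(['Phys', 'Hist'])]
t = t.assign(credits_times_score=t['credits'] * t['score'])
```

add column credits_plus_4 = df['credits'] + 4:
   credits    major  score course  credits_plus_4
0        4      Bio     86   Math               8
1        1       CS     50   Math               5
2        4  Physics     81   Hist               8
3        1      Bio     59   Econ               5
4        4       EE     71   Econ               8
5        6       EE     51    Bio              10
6        4       CS     83   Hist               8
7        6      Bio     65   Econ              10
8        3       EE     53   Phys               7
9        1       CS     76   Math               5
filter rows where course in ['Phys', 'Hist']:
   credits    major  score course  credits_plus_4
2        4  Physics     81   Hist               8
6        4       CS     83   Hist               8
8        3       EE     53   Phys               7
add column credits_times_score = t['credits'] * t['score']:
   credits    major  score course  credits_plus_4  credits_times_score
2        4  Physics     81   Hist               8                  324
6        4       CS     83   Hist               8                  332
8        3       EE     53   Phys               7                  159
filter rows where credits_plus_4 > 7:
   credits    major  score course  credits_plus_4  credits_times_score
2        4  Physics     81   Hist               8                  324
6        4       CS     83   Hist               8                  332

328.0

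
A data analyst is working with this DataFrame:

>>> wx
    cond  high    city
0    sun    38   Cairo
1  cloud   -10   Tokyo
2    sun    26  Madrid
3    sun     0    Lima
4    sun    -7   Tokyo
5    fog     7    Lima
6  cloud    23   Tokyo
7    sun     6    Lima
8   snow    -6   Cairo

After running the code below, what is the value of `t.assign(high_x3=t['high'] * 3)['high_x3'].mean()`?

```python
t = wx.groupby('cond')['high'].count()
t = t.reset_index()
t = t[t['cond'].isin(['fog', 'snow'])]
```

3.0

group by cond, count of high:
cond
cloud    2
fog      1
snow     1
sun      5
Name: high, dtype: int64
reset_index():
    cond  high
0  cloud     2
1    fog     1
2   snow     1
3    sun     5
filter rows where cond in ['fog', 'snow']:
   cond  high
1   fog     1
2  snow     1
add column high_x3 = t['high'] * 3:
   cond  high  high_x3
1   fog     1        3
2  snow     1        3
Reading off the mean of column 'high_x3', we get 3.0.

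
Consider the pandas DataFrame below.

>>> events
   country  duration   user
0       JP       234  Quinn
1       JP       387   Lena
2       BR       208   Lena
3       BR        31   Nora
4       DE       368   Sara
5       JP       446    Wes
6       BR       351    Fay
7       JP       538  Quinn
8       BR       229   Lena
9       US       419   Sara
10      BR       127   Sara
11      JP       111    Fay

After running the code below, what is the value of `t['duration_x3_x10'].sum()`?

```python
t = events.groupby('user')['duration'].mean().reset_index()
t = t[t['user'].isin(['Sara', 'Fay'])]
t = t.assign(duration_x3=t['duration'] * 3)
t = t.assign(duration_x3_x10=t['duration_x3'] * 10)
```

16070.0

group by user, mean of duration:
user
Fay      231.000000
Lena     274.666667
Nora      31.000000
Quinn    386.000000
Sara     304.666667
Wes      446.000000
Name: duration, dtype: float64
reset_index():
    user    duration
0    Fay  231.000000
1   Lena  274.666667
2   Nora   31.000000
3  Quinn  386.000000
4   Sara  304.666667
5    Wes  446.000000
filter rows where user in ['Sara', 'Fay']:
   user    duration
0   Fay  231.000000
4  Sara  304.666667
add column duration_x3 = t['duration'] * 3:
   user    duration  duration_x3
0   Fay  231.000000        693.0
4  Sara  304.666667        914.0
add column duration_x3_x10 = t['duration_x3'] * 10:
   user    duration  duration_x3  duration_x3_x10
0   Fay  231.000000        693.0           6930.0
4  Sara  304.666667        914.0           9140.0
Reading off the sum of column 'duration_x3_x10', we get 16070.0.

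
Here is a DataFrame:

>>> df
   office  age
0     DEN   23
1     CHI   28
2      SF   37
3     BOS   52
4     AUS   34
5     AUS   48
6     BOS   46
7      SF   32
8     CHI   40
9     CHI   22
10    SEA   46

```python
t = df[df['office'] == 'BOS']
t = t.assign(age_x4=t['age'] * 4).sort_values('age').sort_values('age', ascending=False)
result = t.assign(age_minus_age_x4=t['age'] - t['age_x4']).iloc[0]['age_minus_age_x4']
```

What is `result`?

filter rows where office == 'BOS':
  office  age
3    BOS   52
6    BOS   46
add column age_x4 = t['age'] * 4:
  office  age  age_x4
3    BOS   52     208
6    BOS   46     184
sort by age:
  office  age  age_x4
6    BOS   46     184
3    BOS   52     208
sort by age descending:
  office  age  age_x4
3    BOS   52     208
6    BOS   46     184
add column age_minus_age_x4 = t['age'] - t['age_x4']:
  office  age  age_x4  age_minus_age_x4
3    BOS   52     208              -156
6    BOS   46     184              -138

-156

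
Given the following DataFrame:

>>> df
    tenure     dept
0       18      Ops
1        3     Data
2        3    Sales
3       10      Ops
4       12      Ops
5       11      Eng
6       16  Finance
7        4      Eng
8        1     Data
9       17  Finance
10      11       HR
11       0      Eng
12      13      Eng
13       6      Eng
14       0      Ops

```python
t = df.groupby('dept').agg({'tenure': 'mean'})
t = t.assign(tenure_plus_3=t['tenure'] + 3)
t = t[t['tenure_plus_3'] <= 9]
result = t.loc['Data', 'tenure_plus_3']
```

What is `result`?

group by dept, mean of tenure:
         tenure
dept           
Data        2.0
Eng         6.8
Finance    16.5
HR         11.0
Ops        10.0
Sales       3.0
add column tenure_plus_3 = t['tenure'] + 3:
         tenure  tenure_plus_3
dept                          
Data        2.0            5.0
Eng         6.8            9.8
Finance    16.5           19.5
HR         11.0           14.0
Ops        10.0           13.0
Sales       3.0            6.0
filter rows where tenure_plus_3 <= 9:
       tenure  tenure_plus_3
dept                        
Data      2.0            5.0
Sales     3.0            6.0
Then the value at row 'Data', column 'tenure_plus_3': 5.0

5.0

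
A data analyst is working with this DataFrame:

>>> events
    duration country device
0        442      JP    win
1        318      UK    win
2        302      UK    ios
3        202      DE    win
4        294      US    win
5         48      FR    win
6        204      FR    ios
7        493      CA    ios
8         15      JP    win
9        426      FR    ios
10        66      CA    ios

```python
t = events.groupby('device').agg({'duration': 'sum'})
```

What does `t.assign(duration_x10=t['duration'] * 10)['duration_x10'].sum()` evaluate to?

group by device, sum of duration:
        duration
device          
ios         1491
win         1319
add column duration_x10 = t['duration'] * 10:
        duration  duration_x10
device                        
ios         1491         14910
win         1319         13190

28100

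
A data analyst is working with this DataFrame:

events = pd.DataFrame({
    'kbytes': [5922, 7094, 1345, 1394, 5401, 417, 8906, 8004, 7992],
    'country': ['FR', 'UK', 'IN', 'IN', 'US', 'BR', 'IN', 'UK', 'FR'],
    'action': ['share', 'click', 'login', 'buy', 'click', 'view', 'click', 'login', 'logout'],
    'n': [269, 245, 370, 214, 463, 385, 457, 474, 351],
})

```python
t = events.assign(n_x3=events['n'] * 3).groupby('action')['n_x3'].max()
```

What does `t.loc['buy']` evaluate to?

642

add column n_x3 = events['n'] * 3:
   kbytes country  action    n  n_x3
0    5922      FR   share  269   807
1    7094      UK   click  245   735
2    1345      IN   login  370  1110
3    1394      IN     buy  214   642
4    5401      US   click  463  1389
5     417      BR    view  385  1155
6    8906      IN   click  457  1371
7    8004      UK   login  474  1422
8    7992      FR  logout  351  1053
group by action, max of n_x3:
action
buy        642
click     1389
login     1422
logout    1053
share      807
view      1155
Name: n_x3, dtype: int64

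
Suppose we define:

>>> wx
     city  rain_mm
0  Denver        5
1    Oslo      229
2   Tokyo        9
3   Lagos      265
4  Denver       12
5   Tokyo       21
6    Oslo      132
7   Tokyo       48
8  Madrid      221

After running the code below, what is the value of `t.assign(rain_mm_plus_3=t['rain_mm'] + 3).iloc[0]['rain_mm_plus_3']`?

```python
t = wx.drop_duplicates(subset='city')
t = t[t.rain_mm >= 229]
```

drop duplicate city (keep=first):
     city  rain_mm
0  Denver        5
1    Oslo      229
2   Tokyo        9
3   Lagos      265
8  Madrid      221
filter rows where rain_mm >= 229:
    city  rain_mm
1   Oslo      229
3  Lagos      265
add column rain_mm_plus_3 = t['rain_mm'] + 3:
    city  rain_mm  rain_mm_plus_3
1   Oslo      229             232
3  Lagos      265             268

232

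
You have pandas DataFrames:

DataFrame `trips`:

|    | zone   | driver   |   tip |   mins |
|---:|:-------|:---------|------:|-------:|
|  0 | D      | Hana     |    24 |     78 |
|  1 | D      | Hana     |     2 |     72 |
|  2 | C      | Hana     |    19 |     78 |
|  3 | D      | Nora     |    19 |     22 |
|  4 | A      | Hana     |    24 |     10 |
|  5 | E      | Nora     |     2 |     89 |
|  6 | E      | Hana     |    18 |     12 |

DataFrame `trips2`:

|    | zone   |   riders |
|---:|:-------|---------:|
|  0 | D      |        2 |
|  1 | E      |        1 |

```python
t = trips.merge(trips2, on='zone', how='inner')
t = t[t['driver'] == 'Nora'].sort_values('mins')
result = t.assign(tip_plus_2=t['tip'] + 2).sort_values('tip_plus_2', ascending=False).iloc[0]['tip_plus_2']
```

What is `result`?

21

merge on 'zone' (how='inner') → 5 rows:
  zone driver  tip  mins  riders
0    D   Hana   24    78       2
1    D   Hana    2    72       2
2    D   Nora   19    22       2
3    E   Nora    2    89       1
4    E   Hana   18    12       1
filter rows where driver == 'Nora':
  zone driver  tip  mins  riders
2    D   Nora   19    22       2
3    E   Nora    2    89       1
sort by mins:
  zone driver  tip  mins  riders
2    D   Nora   19    22       2
3    E   Nora    2    89       1
add column tip_plus_2 = t['tip'] + 2:
  zone driver  tip  mins  riders  tip_plus_2
2    D   Nora   19    22       2          21
3    E   Nora    2    89       1           4
sort by tip_plus_2 descending:
  zone driver  tip  mins  riders  tip_plus_2
2    D   Nora   19    22       2          21
3    E   Nora    2    89       1           4
value at position 0, column 'tip_plus_2' → 21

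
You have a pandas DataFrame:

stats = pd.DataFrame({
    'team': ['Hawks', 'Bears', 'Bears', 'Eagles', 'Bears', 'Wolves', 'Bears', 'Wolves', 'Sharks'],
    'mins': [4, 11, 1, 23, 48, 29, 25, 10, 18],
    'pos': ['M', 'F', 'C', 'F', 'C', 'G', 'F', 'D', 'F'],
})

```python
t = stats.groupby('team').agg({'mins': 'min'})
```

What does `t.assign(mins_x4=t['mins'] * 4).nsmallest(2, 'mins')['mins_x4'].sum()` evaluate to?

20

group by team, min of mins:
        mins
team        
Bears      1
Eagles    23
Hawks      4
Sharks    18
Wolves    10
add column mins_x4 = t['mins'] * 4:
        mins  mins_x4
team                 
Bears      1        4
Eagles    23       92
Hawks      4       16
Sharks    18       72
Wolves    10       40
take 2 rows with smallest mins:
       mins  mins_x4
team                
Bears     1        4
Hawks     4       16
Reading off the sum of column 'mins_x4', we get 20.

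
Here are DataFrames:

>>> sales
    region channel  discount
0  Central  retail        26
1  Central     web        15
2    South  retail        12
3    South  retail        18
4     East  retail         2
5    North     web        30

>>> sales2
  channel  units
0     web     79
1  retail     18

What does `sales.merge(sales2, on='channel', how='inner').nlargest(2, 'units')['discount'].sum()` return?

45

merge on 'channel' (how='inner') → 6 rows:
    region channel  discount  units
0  Central  retail        26     18
1  Central     web        15     79
2    South  retail        12     18
3    South  retail        18     18
4     East  retail         2     18
5    North     web        30     79
take 2 rows with largest units:
    region channel  discount  units
1  Central     web        15     79
5    North     web        30     79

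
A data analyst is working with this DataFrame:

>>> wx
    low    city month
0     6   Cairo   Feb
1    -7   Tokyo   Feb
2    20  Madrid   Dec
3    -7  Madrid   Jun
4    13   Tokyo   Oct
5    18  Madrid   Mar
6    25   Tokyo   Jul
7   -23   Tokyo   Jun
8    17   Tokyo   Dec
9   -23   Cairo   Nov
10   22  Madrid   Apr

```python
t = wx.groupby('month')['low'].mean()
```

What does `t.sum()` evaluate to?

group by month, mean of low:
month
Apr    22.0
Dec    18.5
Feb    -0.5
Jul    25.0
Jun   -15.0
Mar    18.0
Nov   -23.0
Oct    13.0
Name: low, dtype: float64
So sum() = 58.0.

58.0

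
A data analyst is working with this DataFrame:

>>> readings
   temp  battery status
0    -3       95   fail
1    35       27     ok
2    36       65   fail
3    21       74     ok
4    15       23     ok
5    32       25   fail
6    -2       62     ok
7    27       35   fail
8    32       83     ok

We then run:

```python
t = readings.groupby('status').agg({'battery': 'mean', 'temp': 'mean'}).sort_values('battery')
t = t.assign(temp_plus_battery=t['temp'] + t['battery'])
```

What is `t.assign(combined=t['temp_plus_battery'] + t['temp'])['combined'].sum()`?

group by status: mean(battery), mean(temp):
        battery  temp
status               
fail       55.0  23.0
ok         53.8  20.2
sort by battery:
        battery  temp
status               
ok         53.8  20.2
fail       55.0  23.0
add column temp_plus_battery = t['temp'] + t['battery']:
        battery  temp  temp_plus_battery
status                                  
ok         53.8  20.2               74.0
fail       55.0  23.0               78.0
add column combined = t['temp_plus_battery'] + t['temp']:
        battery  temp  temp_plus_battery  combined
status                                            
ok         53.8  20.2               74.0      94.2
fail       55.0  23.0               78.0     101.0
The sum of column 'combined' is 195.2.

195.2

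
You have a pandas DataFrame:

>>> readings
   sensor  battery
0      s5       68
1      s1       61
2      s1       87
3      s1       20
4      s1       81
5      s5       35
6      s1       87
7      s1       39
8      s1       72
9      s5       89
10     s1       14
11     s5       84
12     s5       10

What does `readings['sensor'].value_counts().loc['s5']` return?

value_counts of sensor:
sensor
s1    8
s5    5
Name: count, dtype: int64
So loc['s5'] = 5.

5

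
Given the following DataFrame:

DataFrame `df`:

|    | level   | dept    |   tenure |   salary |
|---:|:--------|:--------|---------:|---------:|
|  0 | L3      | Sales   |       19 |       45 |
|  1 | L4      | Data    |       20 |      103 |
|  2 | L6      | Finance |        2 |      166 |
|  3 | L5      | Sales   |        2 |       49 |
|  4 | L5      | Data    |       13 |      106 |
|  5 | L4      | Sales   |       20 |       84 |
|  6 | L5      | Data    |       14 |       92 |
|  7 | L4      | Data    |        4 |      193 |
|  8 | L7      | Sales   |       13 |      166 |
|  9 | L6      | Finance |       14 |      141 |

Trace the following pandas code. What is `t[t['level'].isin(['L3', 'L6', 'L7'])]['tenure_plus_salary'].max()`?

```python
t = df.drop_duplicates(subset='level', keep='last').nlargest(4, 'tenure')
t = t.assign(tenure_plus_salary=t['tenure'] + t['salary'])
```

drop duplicate level (keep=last):
  level     dept  tenure  salary
0    L3    Sales      19      45
6    L5     Data      14      92
7    L4     Data       4     193
8    L7    Sales      13     166
9    L6  Finance      14     141
take 4 rows with largest tenure:
  level     dept  tenure  salary
0    L3    Sales      19      45
6    L5     Data      14      92
9    L6  Finance      14     141
8    L7    Sales      13     166
add column tenure_plus_salary = t['tenure'] + t['salary']:
  level     dept  tenure  salary  tenure_plus_salary
0    L3    Sales      19      45                  64
6    L5     Data      14      92                 106
9    L6  Finance      14     141                 155
8    L7    Sales      13     166                 179
filter rows where level in ['L3', 'L6', 'L7']:
  level     dept  tenure  salary  tenure_plus_salary
0    L3    Sales      19      45                  64
9    L6  Finance      14     141                 155
8    L7    Sales      13     166                 179
Reading off the max of column 'tenure_plus_salary', we get 179.

179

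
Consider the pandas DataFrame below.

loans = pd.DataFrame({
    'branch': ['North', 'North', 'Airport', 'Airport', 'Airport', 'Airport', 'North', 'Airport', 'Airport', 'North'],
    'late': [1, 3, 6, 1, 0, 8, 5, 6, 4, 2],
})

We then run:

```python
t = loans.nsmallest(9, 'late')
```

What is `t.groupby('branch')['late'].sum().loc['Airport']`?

take 9 rows with smallest late:
    branch  late
4  Airport     0
0    North     1
3  Airport     1
9    North     2
1    North     3
8  Airport     4
6    North     5
2  Airport     6
7  Airport     6
group by branch, sum of late:
branch
Airport    17
North      11
Name: late, dtype: int64

17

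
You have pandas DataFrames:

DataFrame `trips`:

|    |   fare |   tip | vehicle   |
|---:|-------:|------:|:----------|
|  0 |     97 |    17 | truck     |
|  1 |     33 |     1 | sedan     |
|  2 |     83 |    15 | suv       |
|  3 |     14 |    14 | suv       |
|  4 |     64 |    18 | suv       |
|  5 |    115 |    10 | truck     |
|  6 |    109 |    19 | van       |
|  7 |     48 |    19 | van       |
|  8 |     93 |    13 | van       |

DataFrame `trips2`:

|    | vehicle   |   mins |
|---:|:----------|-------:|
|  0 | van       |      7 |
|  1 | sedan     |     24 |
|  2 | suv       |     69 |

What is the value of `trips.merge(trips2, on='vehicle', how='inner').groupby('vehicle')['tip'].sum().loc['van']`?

51

merge on 'vehicle' (how='inner') → 7 rows:
   fare  tip vehicle  mins
0    33    1   sedan    24
1    83   15     suv    69
2    14   14     suv    69
3    64   18     suv    69
4   109   19     van     7
5    48   19     van     7
6    93   13     van     7
group by vehicle, sum of tip:
vehicle
sedan     1
suv      47
van      51
Name: tip, dtype: int64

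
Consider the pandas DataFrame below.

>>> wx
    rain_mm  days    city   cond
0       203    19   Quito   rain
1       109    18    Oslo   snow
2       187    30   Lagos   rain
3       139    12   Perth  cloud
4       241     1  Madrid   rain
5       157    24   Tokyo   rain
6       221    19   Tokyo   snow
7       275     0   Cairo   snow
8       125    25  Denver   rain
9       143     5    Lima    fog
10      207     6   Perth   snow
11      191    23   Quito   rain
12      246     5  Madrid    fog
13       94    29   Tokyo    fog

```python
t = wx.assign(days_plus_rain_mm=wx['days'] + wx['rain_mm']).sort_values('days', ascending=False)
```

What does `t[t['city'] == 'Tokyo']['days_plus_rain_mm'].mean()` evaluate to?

181.333333333

add column days_plus_rain_mm = wx['days'] + wx['rain_mm']:
    rain_mm  days    city   cond  days_plus_rain_mm
0       203    19   Quito   rain                222
1       109    18    Oslo   snow                127
2       187    30   Lagos   rain                217
3       139    12   Perth  cloud                151
4       241     1  Madrid   rain                242
5       157    24   Tokyo   rain                181
6       221    19   Tokyo   snow                240
7       275     0   Cairo   snow                275
8       125    25  Denver   rain                150
9       143     5    Lima    fog                148
10      207     6   Perth   snow                213
11      191    23   Quito   rain                214
12      246     5  Madrid    fog                251
13       94    29   Tokyo    fog                123
sort by days descending:
    rain_mm  days    city   cond  days_plus_rain_mm
2       187    30   Lagos   rain                217
13       94    29   Tokyo    fog                123
8       125    25  Denver   rain                150
5       157    24   Tokyo   rain                181
11      191    23   Quito   rain                214
0       203    19   Quito   rain                222
6       221    19   Tokyo   snow                240
1       109    18    Oslo   snow                127
3       139    12   Perth  cloud                151
10      207     6   Perth   snow                213
9       143     5    Lima    fog                148
12      246     5  Madrid    fog                251
4       241     1  Madrid   rain                242
7       275     0   Cairo   snow                275
filter rows where city == 'Tokyo':
    rain_mm  days   city  cond  days_plus_rain_mm
13       94    29  Tokyo   fog                123
5       157    24  Tokyo  rain                181
6       221    19  Tokyo  snow                240
Finally, mean of column 'days_plus_rain_mm' = 181.333333333.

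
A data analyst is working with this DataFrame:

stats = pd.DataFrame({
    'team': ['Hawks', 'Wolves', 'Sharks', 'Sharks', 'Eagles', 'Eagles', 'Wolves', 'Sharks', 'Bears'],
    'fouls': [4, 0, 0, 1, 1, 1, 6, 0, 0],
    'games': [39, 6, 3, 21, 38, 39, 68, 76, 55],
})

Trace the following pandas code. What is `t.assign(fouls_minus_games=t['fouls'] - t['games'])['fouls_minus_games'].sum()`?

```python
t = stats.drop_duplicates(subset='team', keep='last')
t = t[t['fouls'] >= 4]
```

-97

drop duplicate team (keep=last):
     team  fouls  games
0   Hawks      4     39
5  Eagles      1     39
6  Wolves      6     68
7  Sharks      0     76
8   Bears      0     55
filter rows where fouls >= 4:
     team  fouls  games
0   Hawks      4     39
6  Wolves      6     68
add column fouls_minus_games = t['fouls'] - t['games']:
     team  fouls  games  fouls_minus_games
0   Hawks      4     39                -35
6  Wolves      6     68                -62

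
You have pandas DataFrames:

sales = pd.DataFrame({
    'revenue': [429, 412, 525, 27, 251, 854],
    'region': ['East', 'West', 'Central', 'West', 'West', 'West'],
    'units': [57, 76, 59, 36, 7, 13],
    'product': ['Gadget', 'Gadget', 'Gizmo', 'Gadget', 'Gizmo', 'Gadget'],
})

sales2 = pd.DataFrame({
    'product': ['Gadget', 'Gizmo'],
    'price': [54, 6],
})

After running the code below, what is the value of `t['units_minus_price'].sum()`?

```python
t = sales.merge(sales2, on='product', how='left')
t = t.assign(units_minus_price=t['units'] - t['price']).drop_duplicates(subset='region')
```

merge on 'product' (how='left') → 6 rows:
   revenue   region  units product  price
0      429     East     57  Gadget     54
1      412     West     76  Gadget     54
2      525  Central     59   Gizmo      6
3       27     West     36  Gadget     54
4      251     West      7   Gizmo      6
5      854     West     13  Gadget     54
add column units_minus_price = t['units'] - t['price']:
   revenue   region  units product  price  units_minus_price
0      429     East     57  Gadget     54                  3
1      412     West     76  Gadget     54                 22
2      525  Central     59   Gizmo      6                 53
3       27     West     36  Gadget     54                -18
4      251     West      7   Gizmo      6                  1
5      854     West     13  Gadget     54                -41
drop duplicate region (keep=first):
   revenue   region  units product  price  units_minus_price
0      429     East     57  Gadget     54                  3
1      412     West     76  Gadget     54                 22
2      525  Central     59   Gizmo      6                 53
Hence 78.

78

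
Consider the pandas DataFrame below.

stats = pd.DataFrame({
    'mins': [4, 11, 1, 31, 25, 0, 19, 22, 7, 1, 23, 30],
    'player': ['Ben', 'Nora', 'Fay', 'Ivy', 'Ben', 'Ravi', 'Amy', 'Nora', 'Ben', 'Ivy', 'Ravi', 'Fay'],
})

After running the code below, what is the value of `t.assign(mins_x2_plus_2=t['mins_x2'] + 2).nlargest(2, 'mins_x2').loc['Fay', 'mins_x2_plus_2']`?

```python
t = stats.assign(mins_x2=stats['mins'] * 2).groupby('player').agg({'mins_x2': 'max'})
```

62

add column mins_x2 = stats['mins'] * 2:
    mins player  mins_x2
0      4    Ben        8
1     11   Nora       22
2      1    Fay        2
3     31    Ivy       62
4     25    Ben       50
5      0   Ravi        0
6     19    Amy       38
7     22   Nora       44
8      7    Ben       14
9      1    Ivy        2
10    23   Ravi       46
11    30    Fay       60
group by player, max of mins_x2:
        mins_x2
player         
Amy          38
Ben          50
Fay          60
Ivy          62
Nora         44
Ravi         46
add column mins_x2_plus_2 = t['mins_x2'] + 2:
        mins_x2  mins_x2_plus_2
player                         
Amy          38              40
Ben          50              52
Fay          60              62
Ivy          62              64
Nora         44              46
Ravi         46              48
take 2 rows with largest mins_x2:
        mins_x2  mins_x2_plus_2
player                         
Ivy          62              64
Fay          60              62
Finally, value at row 'Fay', column 'mins_x2_plus_2' = 62.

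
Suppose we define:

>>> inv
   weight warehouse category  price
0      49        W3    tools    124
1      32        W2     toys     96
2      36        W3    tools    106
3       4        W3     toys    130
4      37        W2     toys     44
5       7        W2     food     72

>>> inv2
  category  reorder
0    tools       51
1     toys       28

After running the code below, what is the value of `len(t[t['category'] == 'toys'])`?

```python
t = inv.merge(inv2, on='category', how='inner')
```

merge on 'category' (how='inner') → 5 rows:
   weight warehouse category  price  reorder
0      49        W3    tools    124       51
1      32        W2     toys     96       28
2      36        W3    tools    106       51
3       4        W3     toys    130       28
4      37        W2     toys     44       28
filter rows where category == 'toys':
   weight warehouse category  price  reorder
1      32        W2     toys     96       28
3       4        W3     toys    130       28
4      37        W2     toys     44       28

3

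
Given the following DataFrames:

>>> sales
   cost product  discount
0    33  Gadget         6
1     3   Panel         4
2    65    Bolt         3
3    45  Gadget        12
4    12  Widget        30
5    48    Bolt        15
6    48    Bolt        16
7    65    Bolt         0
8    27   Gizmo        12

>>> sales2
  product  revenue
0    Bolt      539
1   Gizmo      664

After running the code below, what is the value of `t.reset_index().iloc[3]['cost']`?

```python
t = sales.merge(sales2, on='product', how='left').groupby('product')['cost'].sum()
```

merge on 'product' (how='left') → 9 rows:
   cost product  discount  revenue
0    33  Gadget         6      NaN
1     3   Panel         4      NaN
2    65    Bolt         3    539.0
3    45  Gadget        12      NaN
4    12  Widget        30      NaN
5    48    Bolt        15    539.0
6    48    Bolt        16    539.0
7    65    Bolt         0    539.0
8    27   Gizmo        12    664.0
group by product, sum of cost:
product
Bolt      226
Gadget     78
Gizmo      27
Panel       3
Widget     12
Name: cost, dtype: int64
reset_index():
  product  cost
0    Bolt   226
1  Gadget    78
2   Gizmo    27
3   Panel     3
4  Widget    12
The value at position 3, column 'cost' is 3.

3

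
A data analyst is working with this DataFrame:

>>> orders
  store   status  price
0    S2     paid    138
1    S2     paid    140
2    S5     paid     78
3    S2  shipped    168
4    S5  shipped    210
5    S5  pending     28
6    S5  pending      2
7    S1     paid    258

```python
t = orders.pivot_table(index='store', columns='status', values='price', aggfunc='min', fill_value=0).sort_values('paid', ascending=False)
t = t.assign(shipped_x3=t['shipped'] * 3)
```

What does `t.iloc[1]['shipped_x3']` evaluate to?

504

pivot: rows=store, cols=status, min(price):
status  paid  pending  shipped
store                         
S1       258        0        0
S2       138        0      168
S5        78        2      210
sort by paid descending:
status  paid  pending  shipped
store                         
S1       258        0        0
S2       138        0      168
S5        78        2      210
add column shipped_x3 = t['shipped'] * 3:
status  paid  pending  shipped  shipped_x3
store                                     
S1       258        0        0           0
S2       138        0      168         504
S5        78        2      210         630
value at position 1, column 'shipped_x3' → 504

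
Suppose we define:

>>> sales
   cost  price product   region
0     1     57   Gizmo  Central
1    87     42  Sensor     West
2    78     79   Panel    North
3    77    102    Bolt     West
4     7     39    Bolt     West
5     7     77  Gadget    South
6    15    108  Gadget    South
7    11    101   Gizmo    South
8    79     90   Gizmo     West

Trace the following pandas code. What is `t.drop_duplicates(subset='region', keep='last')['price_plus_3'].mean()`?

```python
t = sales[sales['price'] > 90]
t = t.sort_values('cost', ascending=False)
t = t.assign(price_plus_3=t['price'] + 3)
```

filter rows where price > 90:
   cost  price product region
3    77    102    Bolt   West
6    15    108  Gadget  South
7    11    101   Gizmo  South
sort by cost descending:
   cost  price product region
3    77    102    Bolt   West
6    15    108  Gadget  South
7    11    101   Gizmo  South
add column price_plus_3 = t['price'] + 3:
   cost  price product region  price_plus_3
3    77    102    Bolt   West           105
6    15    108  Gadget  South           111
7    11    101   Gizmo  South           104
drop duplicate region (keep=last):
   cost  price product region  price_plus_3
3    77    102    Bolt   West           105
7    11    101   Gizmo  South           104
Finally, mean of column 'price_plus_3' = 104.5.

104.5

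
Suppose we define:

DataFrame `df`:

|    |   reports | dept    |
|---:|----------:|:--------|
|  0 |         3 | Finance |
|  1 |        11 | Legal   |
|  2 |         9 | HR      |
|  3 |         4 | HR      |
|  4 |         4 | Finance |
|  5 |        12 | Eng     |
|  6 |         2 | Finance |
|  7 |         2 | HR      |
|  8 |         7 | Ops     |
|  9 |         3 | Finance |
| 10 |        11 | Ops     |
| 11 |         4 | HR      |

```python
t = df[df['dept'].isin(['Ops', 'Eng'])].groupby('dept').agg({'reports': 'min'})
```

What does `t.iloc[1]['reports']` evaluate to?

7

filter rows where dept in ['Ops', 'Eng']:
    reports dept
5        12  Eng
8         7  Ops
10       11  Ops
group by dept, min of reports:
      reports
dept         
Eng        12
Ops         7
Hence 7.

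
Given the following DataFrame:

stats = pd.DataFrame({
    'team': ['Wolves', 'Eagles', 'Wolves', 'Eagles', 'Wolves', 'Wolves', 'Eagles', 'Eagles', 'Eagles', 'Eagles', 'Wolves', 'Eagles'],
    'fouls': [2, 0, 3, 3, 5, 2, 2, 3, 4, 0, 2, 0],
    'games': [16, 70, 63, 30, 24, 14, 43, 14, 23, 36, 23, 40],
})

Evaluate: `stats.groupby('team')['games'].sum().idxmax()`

Eagles

group by team, sum of games:
team
Eagles    256
Wolves    140
Name: games, dtype: int64
Taking the label with the largest value gives Eagles.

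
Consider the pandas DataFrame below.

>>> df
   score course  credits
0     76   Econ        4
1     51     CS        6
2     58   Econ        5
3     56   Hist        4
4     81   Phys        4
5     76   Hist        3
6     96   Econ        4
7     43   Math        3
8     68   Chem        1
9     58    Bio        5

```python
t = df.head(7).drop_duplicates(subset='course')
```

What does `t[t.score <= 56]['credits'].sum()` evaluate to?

10

take first 7 rows:
   score course  credits
0     76   Econ        4
1     51     CS        6
2     58   Econ        5
3     56   Hist        4
4     81   Phys        4
5     76   Hist        3
6     96   Econ        4
drop duplicate course (keep=first):
   score course  credits
0     76   Econ        4
1     51     CS        6
3     56   Hist        4
4     81   Phys        4
filter rows where score <= 56:
   score course  credits
1     51     CS        6
3     56   Hist        4
Hence 10.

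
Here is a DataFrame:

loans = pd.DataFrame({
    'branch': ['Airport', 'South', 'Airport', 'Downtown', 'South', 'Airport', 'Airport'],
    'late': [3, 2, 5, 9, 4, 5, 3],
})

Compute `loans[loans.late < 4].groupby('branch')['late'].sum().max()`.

6

filter rows where late < 4:
    branch  late
0  Airport     3
1    South     2
6  Airport     3
group by branch, sum of late:
branch
Airport    6
South      2
Name: late, dtype: int64
Hence 6.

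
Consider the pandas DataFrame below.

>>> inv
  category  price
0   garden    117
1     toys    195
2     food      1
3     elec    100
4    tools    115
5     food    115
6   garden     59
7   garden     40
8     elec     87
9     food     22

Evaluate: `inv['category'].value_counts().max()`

value_counts of category:
category
garden    3
food      3
elec      2
toys      1
tools     1
Name: count, dtype: int64
Taking the max of the resulting series gives 3.

3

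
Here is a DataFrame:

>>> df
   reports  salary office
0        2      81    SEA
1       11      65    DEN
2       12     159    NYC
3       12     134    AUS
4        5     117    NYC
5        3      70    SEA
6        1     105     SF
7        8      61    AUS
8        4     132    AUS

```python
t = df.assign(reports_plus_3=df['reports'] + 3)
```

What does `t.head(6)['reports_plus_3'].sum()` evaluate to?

add column reports_plus_3 = df['reports'] + 3:
   reports  salary office  reports_plus_3
0        2      81    SEA               5
1       11      65    DEN              14
2       12     159    NYC              15
3       12     134    AUS              15
4        5     117    NYC               8
5        3      70    SEA               6
6        1     105     SF               4
7        8      61    AUS              11
8        4     132    AUS               7
take first 6 rows:
   reports  salary office  reports_plus_3
0        2      81    SEA               5
1       11      65    DEN              14
2       12     159    NYC              15
3       12     134    AUS              15
4        5     117    NYC               8
5        3      70    SEA               6
Then the sum of column 'reports_plus_3': 63

63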